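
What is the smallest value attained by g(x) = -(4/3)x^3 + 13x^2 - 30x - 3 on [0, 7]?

-100/3

The derivative is -4x^2 + 26x - 30, which vanishes at x = 3/2 and x = 5.
Evaluating at the critical points and endpoints: g(0) = -3; g(3/2) = -93/4; g(5) = 16/3; g(7) = -100/3.
The minimum over the interval is -100/3, attained at x = 7.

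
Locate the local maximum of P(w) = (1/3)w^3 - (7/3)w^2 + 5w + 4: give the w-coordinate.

P'(w) = w^2 - (14/3)w + 5. Setting P'(w) = 0 gives w ∈ {5/3, 3}.
P''(w) = 2w - 14/3. P''(5/3) = -4/3 < 0 ⇒ local maximum; P''(3) = 4/3 > 0 ⇒ local minimum.
The local maximum is P(5/3) = 599/81.

5/3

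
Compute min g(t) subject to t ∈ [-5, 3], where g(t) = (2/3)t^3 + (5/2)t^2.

g'(t) = 2t^2 + 5t, which vanishes at t = -5/2 and t = 0.
Evaluating at the critical points and endpoints: g(-5) = -125/6; g(-5/2) = 125/24; g(0) = 0; g(3) = 81/2.
Hence the absolute minimum is -125/6 at t = -5.

-125/6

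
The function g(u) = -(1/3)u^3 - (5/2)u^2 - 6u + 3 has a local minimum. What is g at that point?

15/2

Critical points: g'(u) = -u^2 - 5u - 6 vanishes at u = -3, -2.
Second-derivative test with g''(u) = -2u - 5: g''(-3) = 1 > 0 ⇒ local minimum; g''(-2) = -1 < 0 ⇒ local maximum.
The local minimum is g(-3) = 15/2.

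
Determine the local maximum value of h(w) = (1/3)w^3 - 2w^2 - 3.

h'(w) = w^2 - 4w. Setting h'(w) = 0 gives w ∈ {0, 4}.
h''(w) = 2w - 4. h''(0) = -4 < 0 ⇒ local maximum; h''(4) = 4 > 0 ⇒ local minimum.
Thus h has its local maximum at w = 0, with value -3.

-3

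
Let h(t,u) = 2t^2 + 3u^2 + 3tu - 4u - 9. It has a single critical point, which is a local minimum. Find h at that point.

-167/15

∂h/∂t = 4t + 3u = 0 and ∂h/∂u = 3t + 6u - 4 = 0, so (t, u) = (-4/5, 16/15).
The Hessian has h_{tt} = 4, h_{uu} = 6, h_{tu} = 3, giving D = 15 > 0 with h_{tt} > 0, so the point is a local minimum.
h(-4/5, 16/15) = -167/15.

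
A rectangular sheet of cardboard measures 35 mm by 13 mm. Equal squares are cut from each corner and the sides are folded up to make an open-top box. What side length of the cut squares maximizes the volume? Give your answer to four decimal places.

2.8928

With cut size x, the volume is V(x) = x(35 − 2x)(13 − 2x) for 0 < x < 6.5.
V'(x) = 12x^2 − 192x + 455. Setting V'(x) = 0 gives x ≈ 2.8928 (the root in (0, 6.5)).
V''(x) = 24x − 192 is negative there, so this is the maximum; V ≈ 609.6992.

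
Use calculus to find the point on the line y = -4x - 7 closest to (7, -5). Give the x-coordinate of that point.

-1/17

Minimize D(x)^2 = (x - 7)^2 + (-4x - 2)^2.
d/dx[D^2] = 2(x - 7) + 2·(-4)·(-4x - 2) = 0 ⇒ x = -1/17.
Then y = -115/17 and the distance is √(900/17) ≈ 7.2761.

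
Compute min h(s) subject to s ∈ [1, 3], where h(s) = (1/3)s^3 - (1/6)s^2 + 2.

h'(s) = s^2 - (1/3)s, which has no zeros in [1, 3].
Evaluating at the critical points and endpoints: h(1) = 13/6, h(3) = 19/2.
So the minimum is h(1) = 13/6.

13/6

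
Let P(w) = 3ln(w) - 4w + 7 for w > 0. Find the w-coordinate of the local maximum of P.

3/4

P'(w) = 3/w − 4 = 0 gives w = 3/4.
P''(w) = -3/w², which is negative for w > 0, so this is a local maximum.
P(3/4) = 3·ln(3/4) - 3 + 7 ≈ 3.1370.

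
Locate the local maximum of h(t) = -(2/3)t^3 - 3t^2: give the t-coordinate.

0

Critical points: h'(t) = -2t^2 - 6t vanishes at t = -3, 0.
Since h''(t) = -4t - 6, we get h''(-3) = 6 > 0 ⇒ local minimum; h''(0) = -6 < 0 ⇒ local maximum.
So the local maximum value is h(0) = 0.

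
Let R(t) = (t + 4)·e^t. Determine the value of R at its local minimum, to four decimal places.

-0.0067

R'(t) = 1·e^t + (t + 4)·1·e^t = (t + 5)·e^t. Since e^t > 0, the only critical point is t = -5.
R''(-5) has the same sign as 1 > 0, so this is a local minimum.
R(-5) = (-1)·e^(-5) ≈ -0.0067.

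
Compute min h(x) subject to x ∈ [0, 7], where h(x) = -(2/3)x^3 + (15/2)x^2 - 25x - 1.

-223/6

The derivative is -2x^2 + 15x - 25, which vanishes at x = 5/2 and x = 5.
Candidates: h(0) = -1, h(5/2) = -649/24, h(5) = -131/6, h(7) = -223/6.
So the minimum is h(7) = -223/6.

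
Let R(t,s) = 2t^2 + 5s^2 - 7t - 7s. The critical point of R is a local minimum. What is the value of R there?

∂R/∂t = 4t - 7 = 0 and ∂R/∂s = 10s - 7 = 0, so (t, s) = (7/4, 7/10).
The Hessian has R_{tt} = 4, R_{ss} = 10, R_{ts} = 0, giving D = 40 > 0 with R_{tt} > 0, so the point is a local minimum.
R(7/4, 7/10) = -343/40.

-343/40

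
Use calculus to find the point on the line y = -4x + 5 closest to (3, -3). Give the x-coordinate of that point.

Minimize D(x)^2 = (x - 3)^2 + (-4x + 8)^2.
d/dx[D^2] = 2(x - 3) + 2·(-4)·(-4x + 8) = 0 ⇒ x = 35/17.
Then y = -55/17 and the distance is √(16/17) ≈ 0.9701.

35/17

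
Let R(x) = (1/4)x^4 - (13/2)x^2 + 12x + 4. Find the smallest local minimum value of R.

R'(x) = x^3 - 13x + 12 = 0 at x = -4, 1, 3.
R''(x) = 3x^2 - 13. R''(-4) = 35 > 0 ⇒ local minimum; R''(1) = -10 < 0 ⇒ local maximum; R''(3) = 14 > 0 ⇒ local minimum.
So the smallest local minimum value is R(-4) = -84.

-84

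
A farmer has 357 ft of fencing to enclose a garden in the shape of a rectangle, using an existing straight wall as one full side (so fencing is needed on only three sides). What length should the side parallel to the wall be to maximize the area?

357/2

Let the sides perpendicular to the wall have length x and the parallel side y, so 2x + y = 357 and the area is A = xy = x(357 − 2x).
A'(x) = 357 − 4x = 0 gives x = 357/4, and A''(x) = −4 < 0 confirms a maximum.
Then y = 357 − 2·357/4 = 357/2 and A = 127449/8.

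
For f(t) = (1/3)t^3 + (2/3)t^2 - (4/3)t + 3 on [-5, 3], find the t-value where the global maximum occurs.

Differentiating, f'(t) = t^2 + (4/3)t - 4/3; which vanishes at t = -2 and t = 2/3.
Candidates: f(-5) = -46/3, f(-2) = 17/3, f(2/3) = 203/81, f(3) = 14.
The maximum over the interval is 14, attained at t = 3.

3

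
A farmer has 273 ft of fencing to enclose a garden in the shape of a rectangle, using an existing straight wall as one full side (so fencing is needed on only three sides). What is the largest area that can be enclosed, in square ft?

74529/8

Let the sides perpendicular to the wall have length x and the parallel side y, so 2x + y = 273 and the area is A = xy = x(273 − 2x).
A'(x) = 273 − 4x = 0 gives x = 273/4, and A''(x) = −4 < 0 confirms a maximum.
Then y = 273 − 2·273/4 = 273/2 and A = 74529/8.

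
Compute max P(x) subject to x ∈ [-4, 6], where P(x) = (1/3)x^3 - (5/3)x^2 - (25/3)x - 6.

The derivative is x^2 - (10/3)x - 25/3, which vanishes at x = -5/3 and x = 5.
Candidates: P(-4) = -62/3,  P(-5/3) = 139/81,  P(5) = -143/3,  P(6) = -44.
So the maximum is P(-5/3) = 139/81.

139/81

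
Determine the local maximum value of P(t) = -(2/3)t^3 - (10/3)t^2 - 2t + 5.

P'(t) = -2t^2 - (20/3)t - 2 = 0 at t = -3, -1/3.
Second-derivative test with P''(t) = -4t - 20/3: P''(-3) = 16/3 > 0 ⇒ local minimum; P''(-1/3) = -16/3 < 0 ⇒ local maximum.
So the local maximum value is P(-1/3) = 431/81.

431/81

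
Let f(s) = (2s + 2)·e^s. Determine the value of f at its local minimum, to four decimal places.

Differentiating with the product rule gives f'(s) = (2s + 4)·e^s. Since e^s > 0, the only critical point is s = -2.
f''(-2) has the same sign as 2 > 0, so this is a local minimum.
f(-2) = (-2)·e^(-2) ≈ -0.2707.

-0.2707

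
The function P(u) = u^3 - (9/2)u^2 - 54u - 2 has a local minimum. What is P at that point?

P'(u) = 3u^2 - 9u - 54 = 0 at u = -3, 6.
Since P''(u) = 6u - 9, we get P''(-3) = -27 < 0 ⇒ local maximum; P''(6) = 27 > 0 ⇒ local minimum.
Thus P has its local minimum at u = 6, with value -272.

-272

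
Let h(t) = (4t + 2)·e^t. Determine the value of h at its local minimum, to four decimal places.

-0.8925

By the product rule, h'(t) = (4t + 6)·e^t. Since e^t > 0, the only critical point is t = -3/2.
h''(-3/2) has the same sign as 4 > 0, so this is a local minimum.
h(-3/2) = (-4)·e^(-3/2) ≈ -0.8925.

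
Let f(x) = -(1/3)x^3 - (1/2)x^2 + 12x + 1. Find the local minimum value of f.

f'(x) = -x^2 - x + 12. Setting f'(x) = 0 gives x ∈ {-4, 3}.
f''(x) = -2x - 1. f''(-4) = 7 > 0 ⇒ local minimum; f''(3) = -7 < 0 ⇒ local maximum.
The local minimum is f(-4) = -101/3.

-101/3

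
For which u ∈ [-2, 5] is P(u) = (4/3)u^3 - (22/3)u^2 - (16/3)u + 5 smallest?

The derivative is 4u^2 - (44/3)u - 16/3, which vanishes at u = -1/3 and u = 4.
Compare values at every candidate in [-2, 5]: P(-2) = -73/3, P(-1/3) = 479/81, P(4) = -145/3, P(5) = -115/3.
The minimum over the interval is -145/3, attained at u = 4.

4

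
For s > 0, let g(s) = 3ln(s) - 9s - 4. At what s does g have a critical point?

1/3

g'(s) = 3/s − 9 = 0 gives s = 1/3.
g''(s) = -3/s², which is negative for s > 0, so this is a local maximum.
g(1/3) = 3·ln(1/3) - 3 - 4 ≈ -10.2958.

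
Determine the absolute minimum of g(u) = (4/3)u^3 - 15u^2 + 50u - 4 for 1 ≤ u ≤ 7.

Differentiating, g'(u) = 4u^2 - 30u + 50; which vanishes at u = 5/2 and u = 5.
Compare values at every candidate in [1, 7]: g(1) = 97/3; g(5/2) = 577/12; g(5) = 113/3; g(7) = 205/3.
The minimum over the interval is 97/3, attained at u = 1.

97/3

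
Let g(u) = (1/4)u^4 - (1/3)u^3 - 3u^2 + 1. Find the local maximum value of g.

g'(u) = u^3 - u^2 - 6u = 0 at u = -2, 0, 3.
Second-derivative test with g''(u) = 3u^2 - 2u - 6: g''(-2) = 10 > 0 ⇒ local minimum; g''(0) = -6 < 0 ⇒ local maximum; g''(3) = 15 > 0 ⇒ local minimum.
So the local maximum value is g(0) = 1.

1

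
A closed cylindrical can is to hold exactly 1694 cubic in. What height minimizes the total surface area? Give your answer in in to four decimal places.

12.9204

With radius r and height h, πr²h = 1694 so h = 1694/(πr²), and S(r) = 2πr² + 2πrh = 2πr² + 2·1694/r.
S'(r) = 4πr − 2·1694/r² = 0 ⇒ r³ = 1694/(2π), so r ≈ 6.4602 and h = 2r ≈ 12.9204.
S''(r) = 4π + 4·1694/r³ > 0, so this is the minimum; S ≈ 786.6656.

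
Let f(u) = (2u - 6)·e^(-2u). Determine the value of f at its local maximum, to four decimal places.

0.0009

By the product rule, f'(u) = (-4u + 14)·e^(-2u). Since e^(-2u) > 0, the only critical point is u = 7/2.
f''(7/2) has the same sign as -4 < 0, so this is a local maximum.
f(7/2) = (1)·e^(-7) ≈ 0.0009.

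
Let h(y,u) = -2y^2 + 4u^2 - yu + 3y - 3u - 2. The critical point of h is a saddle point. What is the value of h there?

-19/11

∂h/∂y = -4y - u + 3 = 0 and ∂h/∂u = -y + 8u - 3 = 0, so (y, u) = (7/11, 5/11).
The Hessian has h_{yy} = -4, h_{uu} = 8, h_{yu} = -1, giving D = -33 < 0, so the point is a saddle point.
h(7/11, 5/11) = -19/11.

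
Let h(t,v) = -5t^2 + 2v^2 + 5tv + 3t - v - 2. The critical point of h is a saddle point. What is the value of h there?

∂h/∂t = -10t + 5v + 3 = 0 and ∂h/∂v = 5t + 4v - 1 = 0, so (t, v) = (17/65, -1/13).
The Hessian has h_{tt} = -10, h_{vv} = 4, h_{tv} = 5, giving D = -65 < 0, so the point is a saddle point.
h(17/65, -1/13) = -102/65.

-102/65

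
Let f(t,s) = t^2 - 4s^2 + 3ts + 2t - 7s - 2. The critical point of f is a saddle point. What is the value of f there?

1

∂f/∂t = 2t + 3s + 2 = 0 and ∂f/∂s = 3t - 8s - 7 = 0, so (t, s) = (1/5, -4/5).
The Hessian has f_{tt} = 2, f_{ss} = -8, f_{ts} = 3, giving D = -25 < 0, so the point is a saddle point.
f(1/5, -4/5) = 1.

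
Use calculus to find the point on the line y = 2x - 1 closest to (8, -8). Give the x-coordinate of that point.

-6/5

Minimize D(x)^2 = (x - 8)^2 + (2x + 7)^2.
d/dx[D^2] = 2(x - 8) + 2·2·(2x + 7) = 0 ⇒ x = -6/5.
Then y = -17/5 and the distance is √(529/5) ≈ 10.2859.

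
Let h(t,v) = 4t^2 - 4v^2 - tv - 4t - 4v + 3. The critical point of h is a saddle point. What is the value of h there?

∂h/∂t = 8t - v - 4 = 0 and ∂h/∂v = -t - 8v - 4 = 0, so (t, v) = (28/65, -36/65).
The Hessian has h_{tt} = 8, h_{vv} = -8, h_{tv} = -1, giving D = -65 < 0, so the point is a saddle point.
h(28/65, -36/65) = 211/65.

211/65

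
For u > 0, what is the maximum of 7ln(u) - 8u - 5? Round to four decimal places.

R'(u) = 7/u − 8 = 0 gives u = 7/8.
R''(u) = -7/u², which is negative for u > 0, so this is a local maximum.
R(7/8) = 7·ln(7/8) - 7 - 5 ≈ -12.9347.

-12.9347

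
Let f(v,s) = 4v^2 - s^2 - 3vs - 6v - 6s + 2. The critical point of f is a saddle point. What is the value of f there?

266/25

∂f/∂v = 8v - 3s - 6 = 0 and ∂f/∂s = -3v - 2s - 6 = 0, so (v, s) = (-6/25, -66/25).
The Hessian has f_{vv} = 8, f_{ss} = -2, f_{vs} = -3, giving D = -25 < 0, so the point is a saddle point.
f(-6/25, -66/25) = 266/25.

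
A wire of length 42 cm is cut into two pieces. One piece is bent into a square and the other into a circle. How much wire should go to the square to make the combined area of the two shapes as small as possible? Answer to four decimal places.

Let x be the length used for the square. Square side x/4; circle radius (42−x)/(2π).
A(x) = (x/4)² + π·((42−x)/(2π))² = x²/16 + (42−x)²/(4π) for 0 ≤ x ≤ 42. A'(x) = x/8 − (42−x)/(2π) = 0 gives x = 4·42/(π+4) ≈ 23.5242.
A'' = 1/8 + 1/(2π) > 0, so this gives the minimum combined area; x ≈ 23.5242 cm to the square.

23.5242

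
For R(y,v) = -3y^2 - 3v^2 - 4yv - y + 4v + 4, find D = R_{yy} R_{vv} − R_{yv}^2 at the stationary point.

∂R/∂y = -6y - 4v - 1 = 0 and ∂R/∂v = -4y - 6v + 4 = 0, so (y, v) = (-11/10, 7/5).
The Hessian has R_{yy} = -6, R_{vv} = -6, R_{yv} = -4, giving D = 20 > 0 with R_{yy} < 0, so the point is a local maximum.
D = (-6)·(-6) − (-4)^2 = 20.

20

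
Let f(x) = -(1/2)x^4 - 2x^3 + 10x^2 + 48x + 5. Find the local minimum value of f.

-43

f'(x) = -2x^3 - 6x^2 + 20x + 48. Setting f'(x) = 0 gives x ∈ {-4, -2, 3}.
Since f''(x) = -6x^2 - 12x + 20, we get f''(-4) = -28 < 0 ⇒ local maximum; f''(-2) = 20 > 0 ⇒ local minimum; f''(3) = -70 < 0 ⇒ local maximum.
So the local minimum value is f(-2) = -43.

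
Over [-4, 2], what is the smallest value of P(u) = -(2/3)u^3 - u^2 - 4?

P'(u) = -2u^2 - 2u, which vanishes at u = -1 and u = 0.
Candidates: P(-4) = 68/3, P(-1) = -13/3, P(0) = -4, P(2) = -40/3.
Hence the absolute minimum is -40/3 at u = 2.

-40/3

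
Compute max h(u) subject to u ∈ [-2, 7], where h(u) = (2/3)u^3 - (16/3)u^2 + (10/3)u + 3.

Differentiating, h'(u) = 2u^2 - (32/3)u + 10/3; which vanishes at u = 1/3 and u = 5.
Evaluating at the critical points and endpoints: h(-2) = -91/3,  h(1/3) = 287/81,  h(5) = -91/3,  h(7) = -19/3.
So the maximum is h(1/3) = 287/81.

287/81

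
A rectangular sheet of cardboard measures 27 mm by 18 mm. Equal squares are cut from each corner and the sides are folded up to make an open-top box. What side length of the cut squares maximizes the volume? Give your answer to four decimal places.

3.5314

With cut size x, the volume is V(x) = x(27 − 2x)(18 − 2x) for 0 < x < 9.
V'(x) = 12x^2 − 180x + 486. Setting V'(x) = 0 gives x ≈ 3.5314 (the root in (0, 9)).
V''(x) = 24x − 180 is negative there, so this is the maximum; V ≈ 770.0470.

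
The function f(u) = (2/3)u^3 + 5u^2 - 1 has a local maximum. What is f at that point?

122/3

Critical points: f'(u) = 2u^2 + 10u vanishes at u = -5, 0.
Since f''(u) = 4u + 10, we get f''(-5) = -10 < 0 ⇒ local maximum; f''(0) = 10 > 0 ⇒ local minimum.
So the local maximum value is f(-5) = 122/3.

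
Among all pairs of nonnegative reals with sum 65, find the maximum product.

With x + y = 65, the product is P(x) = x(65 − x).
P'(x) = 65 − 2x = 0 gives x = 65/2; P'' = −2 < 0, so this is the maximum.
P = 65/2·65/2 = 4225/4.

4225/4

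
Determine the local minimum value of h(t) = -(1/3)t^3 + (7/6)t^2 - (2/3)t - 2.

h'(t) = -t^2 + (7/3)t - 2/3. Setting h'(t) = 0 gives t ∈ {1/3, 2}.
Since h''(t) = -2t + 7/3, we get h''(1/3) = 5/3 > 0 ⇒ local minimum; h''(2) = -5/3 < 0 ⇒ local maximum.
So the local minimum value is h(1/3) = -341/162.

-341/162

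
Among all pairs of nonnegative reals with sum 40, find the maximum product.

With x + y = 40, the product is P(x) = x(40 − x).
P'(x) = 40 − 2x = 0 gives x = 20; P'' = −2 < 0, so this is the maximum.
P = 20·20 = 400.

400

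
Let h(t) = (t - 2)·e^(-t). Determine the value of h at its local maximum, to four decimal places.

0.0498

h'(t) = 1·e^(-t) + (t - 2)·(-1)·e^(-t) = (-t + 3)·e^(-t). Since e^(-t) > 0, the only critical point is t = 3.
h''(3) has the same sign as -1 < 0, so this is a local maximum.
h(3) = (1)·e^(-3) ≈ 0.0498.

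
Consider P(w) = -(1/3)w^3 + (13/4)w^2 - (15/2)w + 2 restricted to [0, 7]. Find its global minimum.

-67/12

P'(w) = -w^2 + (13/2)w - 15/2, which vanishes at w = 3/2 and w = 5.
Candidates: P(0) = 2, P(3/2) = -49/16, P(5) = 49/12, P(7) = -67/12.
The minimum over the interval is -67/12, attained at w = 7.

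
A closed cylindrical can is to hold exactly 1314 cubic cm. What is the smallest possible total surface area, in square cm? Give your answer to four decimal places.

With radius r and height h, πr²h = 1314 so h = 1314/(πr²), and S(r) = 2πr² + 2πrh = 2πr² + 2·1314/r.
S'(r) = 4πr − 2·1314/r² = 0 ⇒ r³ = 1314/(2π), so r ≈ 5.9357 and h = 2r ≈ 11.8714.
S''(r) = 4π + 4·1314/r³ > 0, so this is the minimum; S ≈ 664.1173.

664.1173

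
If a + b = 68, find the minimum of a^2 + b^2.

With a + b = 68, a^2 + b^2 = a^2 + (68 − a)^2.
The derivative 2a − 2(68 − a) = 4a − 136 vanishes at a = 34; second derivative 4 > 0, a minimum.
The minimum is 2·(34)^2 = 2312.

2312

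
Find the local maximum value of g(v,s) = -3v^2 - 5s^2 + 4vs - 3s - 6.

-237/44

∂g/∂v = -6v + 4s = 0 and ∂g/∂s = 4v - 10s - 3 = 0, so (v, s) = (-3/11, -9/22).
The Hessian has g_{vv} = -6, g_{ss} = -10, g_{vs} = 4, giving D = 44 > 0 with g_{vv} < 0, so the point is a local maximum.
g(-3/11, -9/22) = -237/44.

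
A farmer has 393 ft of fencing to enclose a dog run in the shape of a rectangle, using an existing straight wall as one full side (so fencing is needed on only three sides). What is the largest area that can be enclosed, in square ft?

154449/8

Let the sides perpendicular to the wall have length x and the parallel side y, so 2x + y = 393 and the area is A = xy = x(393 − 2x).
A'(x) = 393 − 4x = 0 gives x = 393/4, and A''(x) = −4 < 0 confirms a maximum.
Then y = 393 − 2·393/4 = 393/2 and A = 154449/8.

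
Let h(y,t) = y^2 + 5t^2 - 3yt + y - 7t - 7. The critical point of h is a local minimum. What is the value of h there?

-10

∂h/∂y = 2y - 3t + 1 = 0 and ∂h/∂t = -3y + 10t - 7 = 0, so (y, t) = (1, 1).
The Hessian has h_{yy} = 2, h_{tt} = 10, h_{yt} = -3, giving D = 11 > 0 with h_{yy} > 0, so the point is a local minimum.
h(1, 1) = -10.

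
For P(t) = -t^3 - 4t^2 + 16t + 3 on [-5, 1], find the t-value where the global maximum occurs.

1

Differentiating, P'(t) = -3t^2 - 8t + 16; whose only zero in [-5, 1] is t = -4.
Evaluating at the critical points and endpoints: P(-5) = -52, P(-4) = -61, P(1) = 14.
The maximum over the interval is 14, attained at t = 1.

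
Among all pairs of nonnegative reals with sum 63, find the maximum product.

3969/4

With x + y = 63, the product is P(x) = x(63 − x).
P'(x) = 63 − 2x = 0 gives x = 63/2; P'' = −2 < 0, so this is the maximum.
P = 63/2·63/2 = 3969/4.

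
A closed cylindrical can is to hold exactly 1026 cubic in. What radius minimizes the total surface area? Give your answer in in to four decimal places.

5.4658

With radius r and height h, πr²h = 1026 so h = 1026/(πr²), and S(r) = 2πr² + 2πrh = 2πr² + 2·1026/r.
S'(r) = 4πr − 2·1026/r² = 0 ⇒ r³ = 1026/(2π), so r ≈ 5.4658 and h = 2r ≈ 10.9317.
S''(r) = 4π + 4·1026/r³ > 0, so this is the minimum; S ≈ 563.1353.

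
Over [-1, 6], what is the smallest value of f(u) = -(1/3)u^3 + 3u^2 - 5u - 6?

Differentiating, f'(u) = -u^2 + 6u - 5; which vanishes at u = 1 and u = 5.
Evaluating at the critical points and endpoints: f(-1) = 7/3, f(1) = -25/3, f(5) = 7/3, f(6) = 0.
The minimum over the interval is -25/3, attained at u = 1.

-25/3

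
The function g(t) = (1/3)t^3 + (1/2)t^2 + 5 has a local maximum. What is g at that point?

g'(t) = t^2 + t. Setting g'(t) = 0 gives t ∈ {-1, 0}.
g''(t) = 2t + 1. g''(-1) = -1 < 0 ⇒ local maximum; g''(0) = 1 > 0 ⇒ local minimum.
The local maximum is g(-1) = 31/6.

31/6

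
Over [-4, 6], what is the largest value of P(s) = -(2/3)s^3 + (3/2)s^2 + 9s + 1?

P'(s) = -2s^2 + 3s + 9, which vanishes at s = -3/2 and s = 3.
Evaluating at the critical points and endpoints: P(-4) = 95/3; P(-3/2) = -55/8; P(3) = 47/2; P(6) = -35.
So the maximum is P(-4) = 95/3.

95/3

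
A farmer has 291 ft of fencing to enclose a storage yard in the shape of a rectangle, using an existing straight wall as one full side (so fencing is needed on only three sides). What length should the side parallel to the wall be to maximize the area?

Let the sides perpendicular to the wall have length x and the parallel side y, so 2x + y = 291 and the area is A = xy = x(291 − 2x).
A'(x) = 291 − 4x = 0 gives x = 291/4, and A''(x) = −4 < 0 confirms a maximum.
Then y = 291 − 2·291/4 = 291/2 and A = 84681/8.

291/2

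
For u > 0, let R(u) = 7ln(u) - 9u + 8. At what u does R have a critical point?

R'(u) = 7/u − 9 = 0 gives u = 7/9.
R''(u) = -7/u², which is negative for u > 0, so this is a local maximum.
R(7/9) = 7·ln(7/9) - 7 + 8 ≈ -0.7592.

7/9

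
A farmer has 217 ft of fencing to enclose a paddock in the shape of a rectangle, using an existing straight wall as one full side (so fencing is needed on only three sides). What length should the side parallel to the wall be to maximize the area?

217/2

Let the sides perpendicular to the wall have length x and the parallel side y, so 2x + y = 217 and the area is A = xy = x(217 − 2x).
A'(x) = 217 − 4x = 0 gives x = 217/4, and A''(x) = −4 < 0 confirms a maximum.
Then y = 217 − 2·217/4 = 217/2 and A = 47089/8.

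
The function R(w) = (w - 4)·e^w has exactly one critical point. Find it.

3

By the product rule, R'(w) = (w - 3)·e^w. Since e^w > 0, the only critical point is w = 3.
R''(3) has the same sign as 1 > 0, so this is a local minimum.
R(3) = (-1)·e^(3) ≈ -20.0855.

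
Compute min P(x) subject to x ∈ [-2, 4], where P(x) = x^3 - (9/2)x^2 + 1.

-25

P'(x) = 3x^2 - 9x, which vanishes at x = 0 and x = 3.
Candidates: P(-2) = -25; P(0) = 1; P(3) = -25/2; P(4) = -7.
The minimum over the interval is -25, attained at x = -2.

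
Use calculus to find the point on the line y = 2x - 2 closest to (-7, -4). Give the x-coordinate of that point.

-11/5

Minimize D(x)^2 = (x + 7)^2 + (2x + 2)^2.
d/dx[D^2] = 2(x + 7) + 2·2·(2x + 2) = 0 ⇒ x = -11/5.
Then y = -32/5 and the distance is √(144/5) ≈ 5.3666.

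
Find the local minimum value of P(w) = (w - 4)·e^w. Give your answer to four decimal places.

Differentiating with the product rule gives P'(w) = (w - 3)·e^w. Since e^w > 0, the only critical point is w = 3.
P''(3) has the same sign as 1 > 0, so this is a local minimum.
P(3) = (-1)·e^(3) ≈ -20.0855.

-20.0855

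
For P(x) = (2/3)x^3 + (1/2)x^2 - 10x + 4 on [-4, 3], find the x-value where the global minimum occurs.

2

The derivative is 2x^2 + x - 10, which vanishes at x = -5/2 and x = 2.
Compare values at every candidate in [-4, 3]: P(-4) = 28/3; P(-5/2) = 521/24; P(2) = -26/3; P(3) = -7/2.
So the minimum is P(2) = -26/3.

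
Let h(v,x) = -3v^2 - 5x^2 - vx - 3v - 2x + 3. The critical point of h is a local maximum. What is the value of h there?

∂h/∂v = -6v - x - 3 = 0 and ∂h/∂x = -v - 10x - 2 = 0, so (v, x) = (-28/59, -9/59).
The Hessian has h_{vv} = -6, h_{xx} = -10, h_{vx} = -1, giving D = 59 > 0 with h_{vv} < 0, so the point is a local maximum.
h(-28/59, -9/59) = 228/59.

228/59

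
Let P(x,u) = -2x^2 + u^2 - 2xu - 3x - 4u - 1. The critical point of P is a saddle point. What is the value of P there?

∂P/∂x = -4x - 2u - 3 = 0 and ∂P/∂u = -2x + 2u - 4 = 0, so (x, u) = (-7/6, 5/6).
The Hessian has P_{xx} = -4, P_{uu} = 2, P_{xu} = -2, giving D = -12 < 0, so the point is a saddle point.
P(-7/6, 5/6) = -11/12.

-11/12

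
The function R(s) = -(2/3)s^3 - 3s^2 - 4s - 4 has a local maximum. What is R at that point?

Critical points: R'(s) = -2s^2 - 6s - 4 vanishes at s = -2, -1.
Second-derivative test with R''(s) = -4s - 6: R''(-2) = 2 > 0 ⇒ local minimum; R''(-1) = -2 < 0 ⇒ local maximum.
So the local maximum value is R(-1) = -7/3.

-7/3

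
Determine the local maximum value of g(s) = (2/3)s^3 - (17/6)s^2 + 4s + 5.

Critical points: g'(s) = 2s^2 - (17/3)s + 4 vanishes at s = 4/3, 3/2.
Since g''(s) = 4s - 17/3, we get g''(4/3) = -1/3 < 0 ⇒ local maximum; g''(3/2) = 1/3 > 0 ⇒ local minimum.
The local maximum is g(4/3) = 557/81.

557/81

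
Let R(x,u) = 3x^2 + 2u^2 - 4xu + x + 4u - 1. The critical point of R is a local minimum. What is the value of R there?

∂R/∂x = 6x - 4u + 1 = 0 and ∂R/∂u = -4x + 4u + 4 = 0, so (x, u) = (-5/2, -7/2).
The Hessian has R_{xx} = 6, R_{uu} = 4, R_{xu} = -4, giving D = 8 > 0 with R_{xx} > 0, so the point is a local minimum.
R(-5/2, -7/2) = -37/4.

-37/4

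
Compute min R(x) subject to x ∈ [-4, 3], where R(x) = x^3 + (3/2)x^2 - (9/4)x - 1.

Differentiating, R'(x) = 3x^2 + 3x - 9/4; which vanishes at x = -3/2 and x = 1/2.
Compare values at every candidate in [-4, 3]: R(-4) = -32,  R(-3/2) = 19/8,  R(1/2) = -13/8,  R(3) = 131/4.
So the minimum is R(-4) = -32.

-32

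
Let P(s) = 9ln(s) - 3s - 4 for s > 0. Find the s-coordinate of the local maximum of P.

P'(s) = 9/s − 3 = 0 gives s = 3.
P''(s) = -9/s², which is negative for s > 0, so this is a local maximum.
P(3) = 9·ln(3) - 9 - 4 ≈ -3.1125.

3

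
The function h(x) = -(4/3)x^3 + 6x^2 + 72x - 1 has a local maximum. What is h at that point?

359

h'(x) = -4x^2 + 12x + 72 = 0 at x = -3, 6.
Second-derivative test with h''(x) = -8x + 12: h''(-3) = 36 > 0 ⇒ local minimum; h''(6) = -36 < 0 ⇒ local maximum.
So the local maximum value is h(6) = 359.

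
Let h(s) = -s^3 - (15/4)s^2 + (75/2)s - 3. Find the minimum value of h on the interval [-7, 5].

-637/4

Differentiating, h'(s) = -3s^2 - (15/2)s + 75/2; which vanishes at s = -5 and s = 5/2.
Candidates: h(-7) = -425/4,  h(-5) = -637/4,  h(5/2) = 827/16,  h(5) = -137/4.
The minimum over the interval is -637/4, attained at s = -5.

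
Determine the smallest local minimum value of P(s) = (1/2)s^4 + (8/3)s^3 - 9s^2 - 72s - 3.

P'(s) = 2s^3 + 8s^2 - 18s - 72. Setting P'(s) = 0 gives s ∈ {-4, -3, 3}.
Second-derivative test with P''(s) = 6s^2 + 16s - 18: P''(-4) = 14 > 0 ⇒ local minimum; P''(-3) = -12 < 0 ⇒ local maximum; P''(3) = 84 > 0 ⇒ local minimum.
So the smallest local minimum value is P(3) = -375/2.

-375/2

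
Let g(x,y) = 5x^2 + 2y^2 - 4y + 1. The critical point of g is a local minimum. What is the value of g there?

-1

∂g/∂x = 10x = 0 and ∂g/∂y = 4y - 4 = 0, so (x, y) = (0, 1).
The Hessian has g_{xx} = 10, g_{yy} = 4, g_{xy} = 0, giving D = 40 > 0 with g_{xx} > 0, so the point is a local minimum.
g(0, 1) = -1.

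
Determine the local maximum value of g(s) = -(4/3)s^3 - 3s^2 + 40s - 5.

665/12

g'(s) = -4s^2 - 6s + 40 = 0 at s = -4, 5/2.
Since g''(s) = -8s - 6, we get g''(-4) = 26 > 0 ⇒ local minimum; g''(5/2) = -26 < 0 ⇒ local maximum.
So the local maximum value is g(5/2) = 665/12.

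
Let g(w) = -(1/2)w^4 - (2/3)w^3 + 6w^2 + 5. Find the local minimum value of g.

g'(w) = -2w^3 - 2w^2 + 12w = 0 at w = -3, 0, 2.
Second-derivative test with g''(w) = -6w^2 - 4w + 12: g''(-3) = -30 < 0 ⇒ local maximum; g''(0) = 12 > 0 ⇒ local minimum; g''(2) = -20 < 0 ⇒ local maximum.
Thus g has its local minimum at w = 0, with value 5.

5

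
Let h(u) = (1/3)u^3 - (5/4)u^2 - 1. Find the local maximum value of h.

h'(u) = u^2 - (5/2)u. Setting h'(u) = 0 gives u ∈ {0, 5/2}.
h''(u) = 2u - 5/2. h''(0) = -5/2 < 0 ⇒ local maximum; h''(5/2) = 5/2 > 0 ⇒ local minimum.
Thus h has its local maximum at u = 0, with value -1.

-1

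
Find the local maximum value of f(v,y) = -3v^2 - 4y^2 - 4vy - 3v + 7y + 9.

555/32

∂f/∂v = -6v - 4y - 3 = 0 and ∂f/∂y = -4v - 8y + 7 = 0, so (v, y) = (-13/8, 27/16).
The Hessian has f_{vv} = -6, f_{yy} = -8, f_{vy} = -4, giving D = 32 > 0 with f_{vv} < 0, so the point is a local maximum.
f(-13/8, 27/16) = 555/32.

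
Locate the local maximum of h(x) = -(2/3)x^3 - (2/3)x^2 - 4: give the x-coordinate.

Critical points: h'(x) = -2x^2 - (4/3)x vanishes at x = -2/3, 0.
Since h''(x) = -4x - 4/3, we get h''(-2/3) = 4/3 > 0 ⇒ local minimum; h''(0) = -4/3 < 0 ⇒ local maximum.
The local maximum is h(0) = -4.

0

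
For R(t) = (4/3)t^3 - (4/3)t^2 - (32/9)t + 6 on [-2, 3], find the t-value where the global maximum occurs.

3

Differentiating, R'(t) = 4t^2 - (8/3)t - 32/9; which vanishes at t = -2/3 and t = 4/3.
Evaluating at the critical points and endpoints: R(-2) = -26/9; R(-2/3) = 598/81; R(4/3) = 166/81; R(3) = 58/3.
So the maximum is R(3) = 58/3.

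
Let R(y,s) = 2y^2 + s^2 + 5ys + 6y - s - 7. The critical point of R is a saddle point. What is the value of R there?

-3

∂R/∂y = 4y + 5s + 6 = 0 and ∂R/∂s = 5y + 2s - 1 = 0, so (y, s) = (1, -2).
The Hessian has R_{yy} = 4, R_{ss} = 2, R_{ys} = 5, giving D = -17 < 0, so the point is a saddle point.
R(1, -2) = -3.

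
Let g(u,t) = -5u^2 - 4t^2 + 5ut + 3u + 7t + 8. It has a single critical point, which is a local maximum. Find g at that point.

826/55

∂g/∂u = -10u + 5t + 3 = 0 and ∂g/∂t = 5u - 8t + 7 = 0, so (u, t) = (59/55, 17/11).
The Hessian has g_{uu} = -10, g_{tt} = -8, g_{ut} = 5, giving D = 55 > 0 with g_{uu} < 0, so the point is a local maximum.
g(59/55, 17/11) = 826/55.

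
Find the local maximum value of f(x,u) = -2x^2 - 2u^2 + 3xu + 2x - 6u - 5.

9/7

∂f/∂x = -4x + 3u + 2 = 0 and ∂f/∂u = 3x - 4u - 6 = 0, so (x, u) = (-10/7, -18/7).
The Hessian has f_{xx} = -4, f_{uu} = -4, f_{xu} = 3, giving D = 7 > 0 with f_{xx} < 0, so the point is a local maximum.
f(-10/7, -18/7) = 9/7.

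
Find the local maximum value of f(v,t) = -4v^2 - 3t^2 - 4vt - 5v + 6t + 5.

∂f/∂v = -8v - 4t - 5 = 0 and ∂f/∂t = -4v - 6t + 6 = 0, so (v, t) = (-27/16, 17/8).
The Hessian has f_{vv} = -8, f_{tt} = -6, f_{vt} = -4, giving D = 32 > 0 with f_{vv} < 0, so the point is a local maximum.
f(-27/16, 17/8) = 499/32.

499/32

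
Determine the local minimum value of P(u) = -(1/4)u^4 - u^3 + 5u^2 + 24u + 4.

-20

P'(u) = -u^3 - 3u^2 + 10u + 24. Setting P'(u) = 0 gives u ∈ {-4, -2, 3}.
Since P''(u) = -3u^2 - 6u + 10, we get P''(-4) = -14 < 0 ⇒ local maximum; P''(-2) = 10 > 0 ⇒ local minimum; P''(3) = -35 < 0 ⇒ local maximum.
Thus P has its local minimum at u = -2, with value -20.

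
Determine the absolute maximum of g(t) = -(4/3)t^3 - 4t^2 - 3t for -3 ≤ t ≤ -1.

The derivative is -4t^2 - 8t - 3, whose only zero in [-3, -1] is t = -3/2.
Candidates: g(-3) = 9; g(-3/2) = 0; g(-1) = 1/3.
Hence the absolute maximum is 9 at t = -3.

9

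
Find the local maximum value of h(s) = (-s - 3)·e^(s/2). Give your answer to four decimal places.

By the product rule, h'(s) = (-(1/2)s - 5/2)·e^(s/2). Since e^(s/2) > 0, the only critical point is s = -5.
h''(-5) has the same sign as -1/2 < 0, so this is a local maximum.
h(-5) = (2)·e^(-5/2) ≈ 0.1642.

0.1642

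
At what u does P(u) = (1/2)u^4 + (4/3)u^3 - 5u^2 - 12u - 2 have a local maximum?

P'(u) = 2u^3 + 4u^2 - 10u - 12. Setting P'(u) = 0 gives u ∈ {-3, -1, 2}.
Second-derivative test with P''(u) = 6u^2 + 8u - 10: P''(-3) = 20 > 0 ⇒ local minimum; P''(-1) = -12 < 0 ⇒ local maximum; P''(2) = 30 > 0 ⇒ local minimum.
So the local maximum value is P(-1) = 25/6.

-1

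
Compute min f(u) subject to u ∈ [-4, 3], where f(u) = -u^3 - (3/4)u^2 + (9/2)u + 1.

-77/4

The derivative is -3u^2 - (3/2)u + 9/2, which vanishes at u = -3/2 and u = 1.
Compare values at every candidate in [-4, 3]: f(-4) = 35; f(-3/2) = -65/16; f(1) = 15/4; f(3) = -77/4.
So the minimum is f(3) = -77/4.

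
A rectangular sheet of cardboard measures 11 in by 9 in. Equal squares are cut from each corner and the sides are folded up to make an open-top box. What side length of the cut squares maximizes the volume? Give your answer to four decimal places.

With cut size x, the volume is V(x) = x(11 − 2x)(9 − 2x) for 0 < x < 4.5.
V'(x) = 12x^2 − 80x + 99. Setting V'(x) = 0 gives x ≈ 1.6419 (the root in (0, 4.5)).
V''(x) = 24x − 80 is negative there, so this is the maximum; V ≈ 72.4198.

1.6419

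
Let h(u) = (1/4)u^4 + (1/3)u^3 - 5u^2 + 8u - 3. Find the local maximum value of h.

h'(u) = u^3 + u^2 - 10u + 8 = 0 at u = -4, 1, 2.
Since h''(u) = 3u^2 + 2u - 10, we get h''(-4) = 30 > 0 ⇒ local minimum; h''(1) = -5 < 0 ⇒ local maximum; h''(2) = 6 > 0 ⇒ local minimum.
Thus h has its local maximum at u = 1, with value 7/12.

7/12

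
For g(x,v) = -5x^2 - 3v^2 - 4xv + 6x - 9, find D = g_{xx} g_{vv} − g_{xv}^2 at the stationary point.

44

∂g/∂x = -10x - 4v + 6 = 0 and ∂g/∂v = -4x - 6v = 0, so (x, v) = (9/11, -6/11).
The Hessian has g_{xx} = -10, g_{vv} = -6, g_{xv} = -4, giving D = 44 > 0 with g_{xx} < 0, so the point is a local maximum.
D = (-10)·(-6) − (-4)^2 = 44.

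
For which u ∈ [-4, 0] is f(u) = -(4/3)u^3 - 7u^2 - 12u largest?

-4

Differentiating, f'(u) = -4u^2 - 14u - 12; which vanishes at u = -2 and u = -3/2.
Compare values at every candidate in [-4, 0]: f(-4) = 64/3,  f(-2) = 20/3,  f(-3/2) = 27/4,  f(0) = 0.
Hence the absolute maximum is 64/3 at u = -4.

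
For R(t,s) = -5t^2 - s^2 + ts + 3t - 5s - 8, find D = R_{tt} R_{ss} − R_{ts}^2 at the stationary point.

19

∂R/∂t = -10t + s + 3 = 0 and ∂R/∂s = t - 2s - 5 = 0, so (t, s) = (1/19, -47/19).
The Hessian has R_{tt} = -10, R_{ss} = -2, R_{ts} = 1, giving D = 19 > 0 with R_{tt} < 0, so the point is a local maximum.
D = (-10)·(-2) − (1)^2 = 19.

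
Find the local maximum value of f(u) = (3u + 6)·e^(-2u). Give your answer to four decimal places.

30.1283

f'(u) = 3·e^(-2u) + (3u + 6)·(-2)·e^(-2u) = (-6u - 9)·e^(-2u). Since e^(-2u) > 0, the only critical point is u = -3/2.
f''(-3/2) has the same sign as -6 < 0, so this is a local maximum.
f(-3/2) = (3/2)·e^(3) ≈ 30.1283.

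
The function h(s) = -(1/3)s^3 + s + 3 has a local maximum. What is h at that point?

Critical points: h'(s) = -s^2 + 1 vanishes at s = -1, 1.
Second-derivative test with h''(s) = -2s: h''(-1) = 2 > 0 ⇒ local minimum; h''(1) = -2 < 0 ⇒ local maximum.
So the local maximum value is h(1) = 11/3.

11/3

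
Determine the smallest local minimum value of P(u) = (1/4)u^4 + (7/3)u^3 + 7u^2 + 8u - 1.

-19/3

P'(u) = u^3 + 7u^2 + 14u + 8 = 0 at u = -4, -2, -1.
Since P''(u) = 3u^2 + 14u + 14, we get P''(-4) = 6 > 0 ⇒ local minimum; P''(-2) = -2 < 0 ⇒ local maximum; P''(-1) = 3 > 0 ⇒ local minimum.
The smallest local minimum is P(-4) = -19/3.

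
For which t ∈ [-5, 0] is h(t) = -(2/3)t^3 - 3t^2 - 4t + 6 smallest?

0

The derivative is -2t^2 - 6t - 4, which vanishes at t = -2 and t = -1.
Compare values at every candidate in [-5, 0]: h(-5) = 103/3; h(-2) = 22/3; h(-1) = 23/3; h(0) = 6.
The minimum over the interval is 6, attained at t = 0.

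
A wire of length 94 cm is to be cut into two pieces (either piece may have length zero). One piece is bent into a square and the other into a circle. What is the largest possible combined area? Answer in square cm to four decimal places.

Let x be the length used for the square. Square side x/4; circle radius (94−x)/(2π).
A(x) = (x/4)² + π·((94−x)/(2π))² = x²/16 + (94−x)²/(4π) for 0 ≤ x ≤ 94. A'(x) = x/8 − (94−x)/(2π) = 0 gives x = 4·94/(π+4) ≈ 52.6493.
A'' > 0, so the interior critical point is a minimum; the maximum is at an endpoint. A(0) = 703.1465 and A(94) = 552.2500, so the largest area is 703.1465.

703.1465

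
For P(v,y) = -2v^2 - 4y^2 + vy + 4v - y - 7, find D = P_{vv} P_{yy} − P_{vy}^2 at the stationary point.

31

∂P/∂v = -4v + y + 4 = 0 and ∂P/∂y = v - 8y - 1 = 0, so (v, y) = (1, 0).
The Hessian has P_{vv} = -4, P_{yy} = -8, P_{vy} = 1, giving D = 31 > 0 with P_{vv} < 0, so the point is a local maximum.
D = (-4)·(-8) − (1)^2 = 31.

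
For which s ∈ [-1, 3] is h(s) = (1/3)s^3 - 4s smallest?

Differentiating, h'(s) = s^2 - 4; whose only zero in [-1, 3] is s = 2.
Candidates: h(-1) = 11/3; h(2) = -16/3; h(3) = -3.
Hence the absolute minimum is -16/3 at s = 2.

2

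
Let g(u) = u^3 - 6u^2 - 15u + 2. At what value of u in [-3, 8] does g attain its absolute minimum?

5

g'(u) = 3u^2 - 12u - 15, which vanishes at u = -1 and u = 5.
Compare values at every candidate in [-3, 8]: g(-3) = -34, g(-1) = 10, g(5) = -98, g(8) = 10.
The minimum over the interval is -98, attained at u = 5.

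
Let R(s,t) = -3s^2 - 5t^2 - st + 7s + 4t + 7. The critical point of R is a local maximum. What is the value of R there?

∂R/∂s = -6s - t + 7 = 0 and ∂R/∂t = -s - 10t + 4 = 0, so (s, t) = (66/59, 17/59).
The Hessian has R_{ss} = -6, R_{tt} = -10, R_{st} = -1, giving D = 59 > 0 with R_{ss} < 0, so the point is a local maximum.
R(66/59, 17/59) = 678/59.

678/59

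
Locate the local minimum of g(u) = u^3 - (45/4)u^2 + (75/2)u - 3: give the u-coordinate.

5

g'(u) = 3u^2 - (45/2)u + 75/2 = 0 at u = 5/2, 5.
g''(u) = 6u - 45/2. g''(5/2) = -15/2 < 0 ⇒ local maximum; g''(5) = 15/2 > 0 ⇒ local minimum.
The local minimum is g(5) = 113/4.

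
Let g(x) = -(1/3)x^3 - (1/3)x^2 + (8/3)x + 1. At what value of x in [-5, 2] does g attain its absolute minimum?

-2

The derivative is -x^2 - (2/3)x + 8/3, which vanishes at x = -2 and x = 4/3.
Compare values at every candidate in [-5, 2]: g(-5) = 21, g(-2) = -3, g(4/3) = 257/81, g(2) = 7/3.
The minimum over the interval is -3, attained at x = -2.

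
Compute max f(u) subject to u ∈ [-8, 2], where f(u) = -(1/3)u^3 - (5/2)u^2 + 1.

35/3

The derivative is -u^2 - 5u, which vanishes at u = -5 and u = 0.
Compare values at every candidate in [-8, 2]: f(-8) = 35/3,  f(-5) = -119/6,  f(0) = 1,  f(2) = -35/3.
So the maximum is f(-8) = 35/3.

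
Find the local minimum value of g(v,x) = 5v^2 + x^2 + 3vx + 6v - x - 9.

∂g/∂v = 10v + 3x + 6 = 0 and ∂g/∂x = 3v + 2x - 1 = 0, so (v, x) = (-15/11, 28/11).
The Hessian has g_{vv} = 10, g_{xx} = 2, g_{vx} = 3, giving D = 11 > 0 with g_{vv} > 0, so the point is a local minimum.
g(-15/11, 28/11) = -158/11.

-158/11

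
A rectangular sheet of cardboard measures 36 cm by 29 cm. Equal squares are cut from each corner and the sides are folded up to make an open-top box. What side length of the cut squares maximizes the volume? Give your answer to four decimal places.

5.3232

With cut size x, the volume is V(x) = x(36 − 2x)(29 − 2x) for 0 < x < 14.5.
V'(x) = 12x^2 − 260x + 1044. Setting V'(x) = 0 gives x ≈ 5.3232 (the root in (0, 14.5)).
V''(x) = 24x − 260 is negative there, so this is the maximum; V ≈ 2477.0438.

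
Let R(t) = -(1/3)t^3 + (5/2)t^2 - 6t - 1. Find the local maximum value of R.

-11/2

R'(t) = -t^2 + 5t - 6 = 0 at t = 2, 3.
Since R''(t) = -2t + 5, we get R''(2) = 1 > 0 ⇒ local minimum; R''(3) = -1 < 0 ⇒ local maximum.
So the local maximum value is R(3) = -11/2.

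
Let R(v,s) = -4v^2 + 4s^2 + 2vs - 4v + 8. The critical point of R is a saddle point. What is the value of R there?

152/17

∂R/∂v = -8v + 2s - 4 = 0 and ∂R/∂s = 2v + 8s = 0, so (v, s) = (-8/17, 2/17).
The Hessian has R_{vv} = -8, R_{ss} = 8, R_{vs} = 2, giving D = -68 < 0, so the point is a saddle point.
R(-8/17, 2/17) = 152/17.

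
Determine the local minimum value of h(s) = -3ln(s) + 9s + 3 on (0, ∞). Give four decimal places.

h'(s) = -3/s + 9 = 0 gives s = 1/3.
h''(s) = 3/s², which is positive for s > 0, so this is a local minimum.
h(1/3) = -3·ln(1/3) + 3 + 3 ≈ 9.2958.

9.2958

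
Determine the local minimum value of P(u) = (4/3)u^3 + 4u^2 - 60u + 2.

-106

P'(u) = 4u^2 + 8u - 60. Setting P'(u) = 0 gives u ∈ {-5, 3}.
P''(u) = 8u + 8. P''(-5) = -32 < 0 ⇒ local maximum; P''(3) = 32 > 0 ⇒ local minimum.
The local minimum is P(3) = -106.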